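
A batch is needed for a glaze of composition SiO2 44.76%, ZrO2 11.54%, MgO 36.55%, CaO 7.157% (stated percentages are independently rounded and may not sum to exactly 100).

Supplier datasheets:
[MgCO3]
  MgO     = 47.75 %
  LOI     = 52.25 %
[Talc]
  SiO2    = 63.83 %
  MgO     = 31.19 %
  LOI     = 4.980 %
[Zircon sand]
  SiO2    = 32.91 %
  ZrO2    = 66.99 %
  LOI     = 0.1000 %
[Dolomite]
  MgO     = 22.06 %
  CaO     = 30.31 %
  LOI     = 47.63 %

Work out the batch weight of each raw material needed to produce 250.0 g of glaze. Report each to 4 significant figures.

All arithmetic runs at full precision throughout — the intermediate values are displayed (rounded to four significant figures) on the page; every reported figure carries a single rounding. The derived quantities (ignition loss, the four compositions, totals, yield, net glass mass) are recomputed from the weighed amounts at 250.0 g of glass at full float precision, as quoted within problem or answer.
The oxide mass targets at 250.0 g glaze:
  SiO2: 44.76% × 250.0 = 111.9 g
  ZrO2: 11.54% × 250.0 = 28.85 g
  MgO: 36.55% × 250.0 = 91.38 g
  CaO: 7.157% × 250.0 = 17.89 g
Balance tally, oxide-wise, working from each reported weight, on the stated basis (every target is met by its sum net of answer rounding effects):
  SiO2: 153.1·0.6383 + 43.07·0.3291 = 111.9 g (target 111.9 g)
  ZrO2: 43.07·0.6699 = 28.85 g (target 28.85 g)
  MgO: 64.08·0.4775 + 153.1·0.3119 + 59.03·0.2206 = 91.37 g (target 91.38 g)
  CaO: 59.03·0.3031 = 17.89 g (target 17.89 g)
The glass-mass cross-check: net batch after ignition = 250.0 g (summing oxide targets gives 250.0 g; basis as stated: 250.0 g — deltas are rounding alone).
Batch grand total — Σ batch = 319.3 g; the LOI term Σ batch·LOI equals 69.27 g; the yield ratio, glass ÷ batch: 78.31%.

Batch per 250.0 g glaze:
  MgCO3: 64.08 g
  Talc: 153.1 g
  Zircon sand: 43.07 g
  Dolomite: 59.03 g
Total batch = 319.3 g; LOI loss = 69.27 g; yield = 78.31%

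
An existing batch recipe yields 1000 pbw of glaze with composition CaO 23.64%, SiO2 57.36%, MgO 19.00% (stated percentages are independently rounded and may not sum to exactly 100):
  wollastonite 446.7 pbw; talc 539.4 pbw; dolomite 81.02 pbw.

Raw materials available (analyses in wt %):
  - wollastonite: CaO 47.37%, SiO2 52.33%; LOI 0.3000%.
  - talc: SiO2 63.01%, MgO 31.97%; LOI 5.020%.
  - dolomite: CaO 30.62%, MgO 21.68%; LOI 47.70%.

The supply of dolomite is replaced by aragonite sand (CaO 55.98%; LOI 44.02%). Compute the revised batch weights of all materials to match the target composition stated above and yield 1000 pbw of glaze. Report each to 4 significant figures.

Intermediates are printed with 4-significant-digit rounding when written out — full precision is maintained throughout — a single rounding yields every reported value. All derived quantities, which include net glass mass, ignition loss, the totals, yield, the three compositions, are recomputed in exact precision, as set out in the problem or answer text, using the weight values per 1000 pbw of glass.
The oxide mass targets at 1000 pbw glaze:
  CaO: 23.64% × 1000 = 236.4 pbw
  SiO2: 57.36% × 1000 = 573.6 pbw
  MgO: 19.00% × 1000 = 190.0 pbw
Balance tally, oxide-wise, from the weights as reported, at the basis given (oxide sums agree with the targets given rounding of the digits):
  CaO: 380.5·0.4737 + 100.3·0.5598 = 236.4 pbw (target 236.4 pbw)
  SiO2: 380.5·0.5233 + 594.3·0.6301 = 573.6 pbw (target 573.6 pbw)
  MgO: 594.3·0.3197 = 190.0 pbw (target 190.0 pbw)
Auditing the glass mass value: total charge less LOI = 1000 pbw (the Σ of target masses is 1000 pbw; the stated basis being 1000 pbw — any gap is answer rounding).
Whole-batch sum: Σ batch = 1075 pbw; LOI removed, Σ of batch·LOI: 75.13 pbw; yield, glass over the total, = 93.01%.

Revised batch per 1000 pbw glaze:
  wollastonite: 380.5 pbw
  talc: 594.3 pbw
  aragonite sand: 100.3 pbw
Total batch = 1075 pbw; LOI loss = 75.13 pbw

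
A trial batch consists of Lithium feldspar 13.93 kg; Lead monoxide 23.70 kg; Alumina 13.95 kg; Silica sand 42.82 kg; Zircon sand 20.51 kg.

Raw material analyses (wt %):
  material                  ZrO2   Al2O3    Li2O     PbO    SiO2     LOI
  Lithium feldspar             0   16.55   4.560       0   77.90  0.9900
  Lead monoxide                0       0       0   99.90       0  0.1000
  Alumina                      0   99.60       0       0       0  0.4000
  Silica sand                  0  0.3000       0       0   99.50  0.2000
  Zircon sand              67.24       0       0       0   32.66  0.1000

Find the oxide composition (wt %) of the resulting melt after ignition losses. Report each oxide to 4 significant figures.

Glass mass = 114.6 kg (batch 114.9 − LOI 0.3236).
Composition: ZrO2 12.04%, Al2O3 14.25%, Li2O 0.5543%, PbO 20.66%, SiO2 52.50%

Mid-chain values are printed, with 4-significant-figure rounding, in the working. Full precision is carried all the way through — each reported figure takes just one rounding; all derived quantities (glass mass, ignition loss, the yield, five oxide percentages, the totals) are re-derived in exact precision from the batch weights for 114.6 kg of glass, exactly as printed in problem or answer.
Mass of each oxide from the mix:
  ZrO2: 20.51·0.6724 = 13.79 kg
  Al2O3: 13.93·0.1655 + 13.95·0.9960 + 42.82·0.003000 = 16.33 kg
  Li2O: 13.93·0.04560 = 0.6352 kg
  PbO: 23.70·0.9990 = 23.68 kg
  SiO2: 13.93·0.7790 + 42.82·0.9950 + 20.51·0.3266 = 60.16 kg
LOI: 13.93·0.009900 + 23.70·0.001000 + 13.95·0.004000 + 42.82·0.002000 + 20.51·0.001000 = 0.3236 kg
Glass = total batch minus LOI = 114.9 − 0.3236 = 114.6 kg (= the summed oxide contributions)
oxide / glass × 100 gives the wt %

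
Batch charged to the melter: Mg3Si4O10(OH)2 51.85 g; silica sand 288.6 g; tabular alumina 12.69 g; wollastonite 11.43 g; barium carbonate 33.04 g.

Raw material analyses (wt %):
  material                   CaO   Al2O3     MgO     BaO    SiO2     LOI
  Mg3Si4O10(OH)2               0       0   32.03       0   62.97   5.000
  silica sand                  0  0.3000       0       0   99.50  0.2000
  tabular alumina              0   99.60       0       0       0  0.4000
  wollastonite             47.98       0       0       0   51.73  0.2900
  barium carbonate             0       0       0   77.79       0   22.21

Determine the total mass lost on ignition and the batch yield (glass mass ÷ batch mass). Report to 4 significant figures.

Intermediates are displayed (rounded to four significant figures) as written; every computation maintains full precision from first step to last; each reported value is rounded just once — derived quantities, which include ignition loss, five oxide percentages, net glass mass, the totals, the yield, are recomputed in full precision, as given in question or answer, from the weighed amounts on 387.0 g of glass.
Loss on ignition, line by line:
  Mg3Si4O10(OH)2: 51.85 × 0.05000 = 2.593 g
  silica sand: 288.6 × 0.002000 = 0.5772 g
  tabular alumina: 12.69 × 0.004000 = 0.05076 g
  wollastonite: 11.43 × 0.002900 = 0.03315 g
  barium carbonate: 33.04 × 0.2221 = 7.338 g
Total LOI = 10.59 g
Glass = batch − LOI = 397.6 − 10.59 = 387.0 g

LOI loss = 10.59 g; glass = 387.0 g; yield = 97.34%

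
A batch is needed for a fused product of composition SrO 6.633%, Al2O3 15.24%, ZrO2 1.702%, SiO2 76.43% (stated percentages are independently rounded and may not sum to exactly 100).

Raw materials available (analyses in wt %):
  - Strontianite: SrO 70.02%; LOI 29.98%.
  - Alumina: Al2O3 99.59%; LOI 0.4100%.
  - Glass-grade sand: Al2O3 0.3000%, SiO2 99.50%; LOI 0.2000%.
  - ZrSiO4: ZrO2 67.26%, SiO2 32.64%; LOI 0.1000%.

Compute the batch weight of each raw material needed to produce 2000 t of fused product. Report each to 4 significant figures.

The whole derivation maintains exact precision through every step; intermediates are displayed, with 4-significant-figure rounding, across the worked steps — each reported figure is rounded only once; derived quantities (net glass mass, yield, totals, LOI, the four compositions) are recomputed in full precision from the weighed amounts per 2000 t of glass, as quoted within the problem or answer text.
Target oxide masses per 2000 t fused product:
  SrO: 6.633% × 2000 = 132.7 t
  Al2O3: 15.24% × 2000 = 304.8 t
  ZrO2: 1.702% × 2000 = 34.04 t
  SiO2: 76.43% × 2000 = 1529 t
Per-oxide balance check with the batch weights as given, on the stated basis (sum by sum, the targets are met up to rounding of the answer):
  SrO: 189.5·0.7002 = 132.7 t (target 132.7 t)
  Al2O3: 301.5·0.9959 + 1520·0.003000 = 304.8 t (target 304.8 t)
  ZrO2: 50.61·0.6726 = 34.04 t (target 34.04 t)
  SiO2: 1520·0.9950 + 50.61·0.3264 = 1529 t (target 1529 t)
Consistency of the glass mass: total batch − LOI = 2000 t (the Σ of target masses is 2000 t; basis as stated: 2000 t — rounding explains the deltas).
Whole-batch sum: Σ batch = 2062 t; LOI removed, Σ of batch·LOI: 61.14 t; yield = glass ÷ total batch = 97.03%.

Batch per 2000 t fused product:
  Strontianite: 189.5 t
  Alumina: 301.5 t
  Glass-grade sand: 1520 t
  ZrSiO4: 50.61 t
Total batch = 2062 t; LOI loss = 61.14 t; yield = 97.03%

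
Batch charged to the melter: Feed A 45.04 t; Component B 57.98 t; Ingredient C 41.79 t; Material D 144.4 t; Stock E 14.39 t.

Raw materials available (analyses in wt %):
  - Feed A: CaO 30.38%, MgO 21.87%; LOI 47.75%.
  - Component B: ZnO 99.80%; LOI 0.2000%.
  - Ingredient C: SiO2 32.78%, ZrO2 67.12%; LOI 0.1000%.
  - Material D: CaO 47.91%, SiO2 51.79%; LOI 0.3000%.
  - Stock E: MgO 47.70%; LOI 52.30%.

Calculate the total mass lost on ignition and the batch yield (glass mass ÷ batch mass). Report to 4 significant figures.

LOI loss = 29.62 t; glass = 274.0 t; yield = 90.24%

Values along the way are shown (rounded to four significant figures) when written out. The whole derivation keeps exact precision through the solve; every reported result undergoes a single rounding — the derived quantities, which include ignition loss, net glass mass, yield, five oxide percentages, totals, are computed at full precision, precisely as stated by either problem or answer, from the batch weights on 274.0 t of glass.
LOI of each material in turn:
  Feed A: 45.04 × 0.4775 = 21.51 t
  Component B: 57.98 × 0.002000 = 0.1160 t
  Ingredient C: 41.79 × 0.001000 = 0.04179 t
  Material D: 144.4 × 0.003000 = 0.4332 t
  Stock E: 14.39 × 0.5230 = 7.526 t
Total LOI = 29.62 t
Glass = batch − LOI = 303.6 − 29.62 = 274.0 t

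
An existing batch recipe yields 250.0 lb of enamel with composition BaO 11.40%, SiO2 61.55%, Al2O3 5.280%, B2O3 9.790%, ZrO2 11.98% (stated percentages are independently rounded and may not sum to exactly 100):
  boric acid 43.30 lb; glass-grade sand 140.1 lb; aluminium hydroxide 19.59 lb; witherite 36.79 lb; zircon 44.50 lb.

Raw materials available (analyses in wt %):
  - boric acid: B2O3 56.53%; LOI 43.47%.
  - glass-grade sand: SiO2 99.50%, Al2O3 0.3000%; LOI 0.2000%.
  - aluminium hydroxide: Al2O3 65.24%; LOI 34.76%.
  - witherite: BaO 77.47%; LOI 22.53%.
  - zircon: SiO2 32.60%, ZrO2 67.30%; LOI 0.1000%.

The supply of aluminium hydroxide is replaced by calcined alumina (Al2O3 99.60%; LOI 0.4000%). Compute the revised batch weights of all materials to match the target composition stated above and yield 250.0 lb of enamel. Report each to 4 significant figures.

Revised batch per 250.0 lb enamel:
  boric acid: 43.30 lb
  glass-grade sand: 140.1 lb
  calcined alumina: 12.83 lb
  witherite: 36.79 lb
  zircon: 44.50 lb
Total batch = 277.5 lb; LOI loss = 27.49 lb

Working values are printed, rounded to four significant figures, between the steps. Every computation carries full precision at each step; every reported figure receives exactly one rounding. The derived quantities are re-derived from the weighed amounts on 250.0 lb of glass in exact precision (yield, five oxide percentages, totals, ignition loss, glass mass) exactly as printed in the problem or answer text.
Target masses of each oxide per 250.0 lb enamel:
  BaO: 11.40% × 250.0 = 28.50 lb
  SiO2: 61.55% × 250.0 = 153.9 lb
  Al2O3: 5.280% × 250.0 = 13.20 lb
  B2O3: 9.790% × 250.0 = 24.48 lb
  ZrO2: 11.98% × 250.0 = 29.95 lb
Checking each oxide sum working from each reported weight, at the basis given (summed amounts equal target values inside rounding margins):
  BaO: 36.79·0.7747 = 28.50 lb (target 28.50 lb)
  SiO2: 140.1·0.9950 + 44.50·0.3260 = 153.9 lb (target 153.9 lb)
  Al2O3: 140.1·0.003000 + 12.83·0.9960 = 13.20 lb (target 13.20 lb)
  B2O3: 43.30·0.5653 = 24.48 lb (target 24.48 lb)
  ZrO2: 44.50·0.6730 = 29.95 lb (target 29.95 lb)
Glass-mass sanity pass: the batch minus its LOI: 250.0 lb (summing oxide targets gives 250.0 lb; versus the stated basis of 250.0 lb — any gap is answer rounding).
Adding the batch up: Σ batch = 277.5 lb; loss to ignition Σ batch·LOI = 27.49 lb; yield: glass divided by total = 90.10%.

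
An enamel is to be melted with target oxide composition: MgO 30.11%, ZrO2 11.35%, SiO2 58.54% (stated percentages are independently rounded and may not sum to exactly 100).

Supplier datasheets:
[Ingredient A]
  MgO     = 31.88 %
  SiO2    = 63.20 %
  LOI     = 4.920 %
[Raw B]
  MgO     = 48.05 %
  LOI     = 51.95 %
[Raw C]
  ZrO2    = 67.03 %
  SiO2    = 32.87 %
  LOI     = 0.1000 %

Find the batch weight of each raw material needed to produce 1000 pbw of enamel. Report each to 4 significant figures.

Batch per 1000 pbw enamel:
  Ingredient A: 838.2 pbw
  Raw B: 70.51 pbw
  Raw C: 169.3 pbw
Total batch = 1078 pbw; LOI loss = 78.04 pbw; yield = 92.76%

The whole derivation maintains full float precision throughout; working values are displayed rounded to four significant digits between the steps; exactly one rounding lands on every reported number. The derived quantities are carried using the weight values for 1000 pbw of glass in full float precision (net glass mass, totals, three oxide percentages, LOI, the yield), exactly as printed in problem or answer.
Oxide-by-oxide targets in 1000 pbw enamel:
  MgO: 30.11% × 1000 = 301.1 pbw
  ZrO2: 11.35% × 1000 = 113.5 pbw
  SiO2: 58.54% × 1000 = 585.4 pbw
A balance pass over the oxides, with the batch weights as given, per the basis as stated (delivered sums recover each target up to rounding of the answer):
  MgO: 838.2·0.3188 + 70.51·0.4805 = 301.1 pbw (target 301.1 pbw)
  ZrO2: 169.3·0.6703 = 113.5 pbw (target 113.5 pbw)
  SiO2: 838.2·0.6320 + 169.3·0.3287 = 585.4 pbw (target 585.4 pbw)
Glass-mass closure: batch total minus LOI = 1000 pbw (targets for the oxides total 1000 pbw; with the basis standing at 1000 pbw — rounding explains the deltas).
Adding the batch up: Σ batch = 1078 pbw; LOI loss = Σ batch·LOI = 78.04 pbw; glass ÷ batch gives a yield of 92.76%.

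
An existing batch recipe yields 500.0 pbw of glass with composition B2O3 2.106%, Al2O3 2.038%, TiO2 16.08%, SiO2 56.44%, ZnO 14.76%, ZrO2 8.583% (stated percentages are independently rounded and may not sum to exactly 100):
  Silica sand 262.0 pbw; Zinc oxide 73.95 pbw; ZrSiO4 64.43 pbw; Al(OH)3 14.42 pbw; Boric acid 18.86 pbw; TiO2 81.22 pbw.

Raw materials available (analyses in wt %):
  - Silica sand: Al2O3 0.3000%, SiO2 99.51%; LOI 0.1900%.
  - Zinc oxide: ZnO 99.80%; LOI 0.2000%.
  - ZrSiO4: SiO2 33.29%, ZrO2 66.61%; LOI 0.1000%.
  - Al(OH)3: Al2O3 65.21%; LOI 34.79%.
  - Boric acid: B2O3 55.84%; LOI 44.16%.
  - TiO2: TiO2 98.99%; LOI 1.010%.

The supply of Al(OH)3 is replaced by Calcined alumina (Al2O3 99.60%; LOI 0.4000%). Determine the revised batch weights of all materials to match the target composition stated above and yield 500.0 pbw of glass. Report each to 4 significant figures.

Intermediates are shown (rounded to 4 significant figures) in the printout. Full precision is held at every stage; a single rounding yields each reported number. Derived quantities are carried from the weighed amounts at 500.0 pbw of glass in full float precision (LOI, glass mass, the six compositions, the totals, yield) as given in the problem or answer text.
Per-oxide target masses for 500.0 pbw glass:
  B2O3: 2.106% × 500.0 = 10.53 pbw
  Al2O3: 2.038% × 500.0 = 10.19 pbw
  TiO2: 16.08% × 500.0 = 80.40 pbw
  SiO2: 56.44% × 500.0 = 282.2 pbw
  ZnO: 14.76% × 500.0 = 73.80 pbw
  ZrO2: 8.583% × 500.0 = 42.92 pbw
Sums-versus-targets review applying the batch weights above, relative to the basis at hand (sum by sum, the targets are met inside rounding margins):
  B2O3: 18.86·0.5584 = 10.53 pbw (target 10.53 pbw)
  Al2O3: 262.0·0.003000 + 9.442·0.9960 = 10.19 pbw (target 10.19 pbw)
  TiO2: 81.22·0.9899 = 80.40 pbw (target 80.40 pbw)
  SiO2: 262.0·0.9951 + 64.43·0.3329 = 282.2 pbw (target 282.2 pbw)
  ZnO: 73.95·0.9980 = 73.80 pbw (target 73.80 pbw)
  ZrO2: 64.43·0.6661 = 42.92 pbw (target 42.92 pbw)
Auditing the glass mass value: whole batch net of LOI = 500.0 pbw (oxide target masses add up to 500.0 pbw; stated basis 500.0 pbw — any gap is answer rounding).
Adding the batch up: Σ batch = 509.9 pbw; the LOI term Σ batch·LOI equals 9.897 pbw; as yield: glass ÷ batch → 98.06%.

Revised batch per 500.0 pbw glass:
  Silica sand: 262.0 pbw
  Zinc oxide: 73.95 pbw
  ZrSiO4: 64.43 pbw
  Calcined alumina: 9.442 pbw
  Boric acid: 18.86 pbw
  TiO2: 81.22 pbw
Total batch = 509.9 pbw; LOI loss = 9.897 pbw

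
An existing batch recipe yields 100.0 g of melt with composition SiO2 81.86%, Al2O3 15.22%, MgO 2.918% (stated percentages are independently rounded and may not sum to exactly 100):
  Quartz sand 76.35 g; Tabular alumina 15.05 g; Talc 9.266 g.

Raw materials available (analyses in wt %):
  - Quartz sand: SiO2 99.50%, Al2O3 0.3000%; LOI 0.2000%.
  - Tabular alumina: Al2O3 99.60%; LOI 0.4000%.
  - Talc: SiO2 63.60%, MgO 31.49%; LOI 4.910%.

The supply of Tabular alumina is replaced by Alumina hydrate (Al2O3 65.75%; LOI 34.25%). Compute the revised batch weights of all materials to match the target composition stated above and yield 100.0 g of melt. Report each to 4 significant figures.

Working values are shown, rounded to 4 significant figures, in the printout — every computation runs at full float precision through every step; exactly one rounding goes into each reported figure. Derived quantities (the totals, yield, ignition loss, glass mass, the three compositions) are rebuilt starting from the weights per 100.0 g of glass at full float precision, as set out in the problem or answer text.
Oxide-by-oxide targets in 100.0 g melt:
  SiO2: 81.86% × 100.0 = 81.86 g
  Al2O3: 15.22% × 100.0 = 15.22 g
  MgO: 2.918% × 100.0 = 2.918 g
Verifying the oxide balance per the reported batch figures, under the basis named above (sums match the target masses up to rounding of the answer):
  SiO2: 76.35·0.9950 + 9.266·0.6360 = 81.86 g (target 81.86 g)
  Al2O3: 76.35·0.003000 + 22.80·0.6575 = 15.22 g (target 15.22 g)
  MgO: 9.266·0.3149 = 2.918 g (target 2.918 g)
The glass-mass cross-check: the batch minus its LOI: 100.0 g (the Σ of target masses is 100.0 g; against the stated basis, 100.0 g — differing by rounding only).
Batch total: Σ batch = 108.4 g; LOI removed, Σ of batch·LOI: 8.417 g; the yield ratio, glass ÷ batch: 92.24%.

Revised batch per 100.0 g melt:
  Quartz sand: 76.35 g
  Alumina hydrate: 22.80 g
  Talc: 9.266 g
Total batch = 108.4 g; LOI loss = 8.417 g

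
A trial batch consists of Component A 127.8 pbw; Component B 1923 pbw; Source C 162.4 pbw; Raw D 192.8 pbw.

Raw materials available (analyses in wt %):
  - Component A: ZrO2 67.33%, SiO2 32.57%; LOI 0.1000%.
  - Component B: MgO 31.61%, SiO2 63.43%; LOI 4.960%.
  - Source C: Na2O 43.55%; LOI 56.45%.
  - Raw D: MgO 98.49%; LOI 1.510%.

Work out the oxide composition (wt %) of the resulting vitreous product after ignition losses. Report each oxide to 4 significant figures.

The whole derivation carries exact precision from first step to last. Values along the way are rounded to four significant figures wherever printed; exactly one rounding goes into each reported number; the derived quantities (net glass mass, yield, totals, the four compositions, ignition loss) are computed in exact precision from the weighed amounts per 2216 pbw of glass as they appear in the problem or the answer.
Oxide masses out of the charge:
  MgO: 1923·0.3161 + 192.8·0.9849 = 797.7 pbw
  ZrO2: 127.8·0.6733 = 86.05 pbw
  SiO2: 127.8·0.3257 + 1923·0.6343 = 1261 pbw
  Na2O: 162.4·0.4355 = 70.73 pbw
LOI: 127.8·0.001000 + 1923·0.04960 + 162.4·0.5645 + 192.8·0.01510 = 190.1 pbw
Glass mass = batch − LOI = 2406 − 190.1 = 2216 pbw (matching Σ of the oxides)
wt %: oxide over glass, times 100

Glass mass = 2216 pbw (batch 2406 − LOI 190.1).
Composition: MgO 36.00%, ZrO2 3.883%, SiO2 56.92%, Na2O 3.192%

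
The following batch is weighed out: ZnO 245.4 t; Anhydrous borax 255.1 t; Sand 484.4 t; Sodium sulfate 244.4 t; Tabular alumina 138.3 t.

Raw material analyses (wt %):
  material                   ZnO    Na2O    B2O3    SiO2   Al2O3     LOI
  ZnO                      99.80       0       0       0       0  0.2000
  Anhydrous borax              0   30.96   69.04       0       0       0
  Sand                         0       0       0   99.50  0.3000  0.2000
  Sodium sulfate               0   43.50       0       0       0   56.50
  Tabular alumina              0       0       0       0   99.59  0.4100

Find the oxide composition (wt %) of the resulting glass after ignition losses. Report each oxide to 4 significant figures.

Glass mass = 1227 t (batch 1368 − LOI 140.1).
Composition: ZnO 19.95%, Na2O 15.10%, B2O3 14.35%, SiO2 39.27%, Al2O3 11.34%

Mid-chain values are printed, rounded to four significant figures, across the worked steps; full precision is carried from first step to last — a single rounding produces each reported number; derived quantities, which include five oxide percentages, yield, LOI, totals, net glass mass, are carried at exact precision, as written in problem or answer, from the weighed amounts for 1227 t of glass.
Oxide-by-oxide delivered mass:
  ZnO: 245.4·0.9980 = 244.9 t
  Na2O: 255.1·0.3096 + 244.4·0.4350 = 185.3 t
  B2O3: 255.1·0.6904 = 176.1 t
  SiO2: 484.4·0.9950 = 482.0 t
  Al2O3: 484.4·0.003000 + 138.3·0.9959 = 139.2 t
LOI: 245.4·0.002000 + 484.4·0.002000 + 244.4·0.5650 + 138.3·0.004100 = 140.1 t
Resulting glass, batch − LOI: 1368 − 140.1 = 1227 t (consistent with Σ oxide mass)
wt % = 100 × oxide mass / glass mass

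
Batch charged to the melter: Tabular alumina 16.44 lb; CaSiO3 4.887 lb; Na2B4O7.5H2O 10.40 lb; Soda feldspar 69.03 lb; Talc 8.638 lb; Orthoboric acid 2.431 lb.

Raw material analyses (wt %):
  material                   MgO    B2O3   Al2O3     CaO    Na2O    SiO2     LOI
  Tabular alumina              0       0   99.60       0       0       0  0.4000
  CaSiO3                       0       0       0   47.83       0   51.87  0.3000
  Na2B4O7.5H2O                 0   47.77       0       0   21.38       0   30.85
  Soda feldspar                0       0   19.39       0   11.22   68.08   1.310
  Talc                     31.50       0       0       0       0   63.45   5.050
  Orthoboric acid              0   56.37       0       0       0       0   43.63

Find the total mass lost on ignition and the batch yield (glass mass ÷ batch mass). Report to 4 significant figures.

Each numeric step keeps full float precision at every stage. Intermediates appear, with 4-significant-figure rounding, alongside each step; every reported number takes just one rounding — the derived quantities (yield, glass mass, totals, LOI, six oxide percentages) are rebuilt using the weight values per 106.1 lb of glass at exact precision, as they appear in the question or the answer.
LOI of each material in turn:
  Tabular alumina: 16.44 × 0.004000 = 0.06576 lb
  CaSiO3: 4.887 × 0.003000 = 0.01466 lb
  Na2B4O7.5H2O: 10.40 × 0.3085 = 3.208 lb
  Soda feldspar: 69.03 × 0.01310 = 0.9043 lb
  Talc: 8.638 × 0.05050 = 0.4362 lb
  Orthoboric acid: 2.431 × 0.4363 = 1.061 lb
Total LOI = 5.690 lb
Glass = batch − LOI = 111.8 − 5.690 = 106.1 lb

LOI loss = 5.690 lb; glass = 106.1 lb; yield = 94.91%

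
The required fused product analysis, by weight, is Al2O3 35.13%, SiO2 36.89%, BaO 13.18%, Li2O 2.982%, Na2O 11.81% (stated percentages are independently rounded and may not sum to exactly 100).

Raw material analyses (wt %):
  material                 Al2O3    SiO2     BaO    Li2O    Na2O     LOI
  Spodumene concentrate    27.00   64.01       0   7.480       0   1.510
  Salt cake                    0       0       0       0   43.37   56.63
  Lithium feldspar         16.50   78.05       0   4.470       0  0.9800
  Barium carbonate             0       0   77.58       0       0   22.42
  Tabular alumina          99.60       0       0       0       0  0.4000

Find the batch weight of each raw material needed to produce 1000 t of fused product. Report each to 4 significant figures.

Batch per 1000 t fused product:
  Spodumene concentrate: 227.9 t
  Salt cake: 272.3 t
  Lithium feldspar: 285.7 t
  Barium carbonate: 169.9 t
  Tabular alumina: 243.6 t
Total batch = 1199 t; LOI loss = 199.5 t; yield = 83.37%

All arithmetic holds full float precision at every stage; rounding to 4 significant figures applies to each in-between result as printed; every reported result is rounded once only. Derived quantities are computed from the weighed amounts for 1000 t of glass in full precision (yield, the five compositions, LOI, net glass mass, totals), exactly as shown in the problem or answer text.
Oxide mass targets, per 1000 t fused product:
  Al2O3: 35.13% × 1000 = 351.3 t
  SiO2: 36.89% × 1000 = 368.9 t
  BaO: 13.18% × 1000 = 131.8 t
  Li2O: 2.982% × 1000 = 29.82 t
  Na2O: 11.81% × 1000 = 118.1 t
Balance tally, oxide-wise, from the weights as reported, under the basis named above (sum by sum, the targets are met within answer rounding):
  Al2O3: 227.9·0.2700 + 285.7·0.1650 + 243.6·0.9960 = 351.3 t (target 351.3 t)
  SiO2: 227.9·0.6401 + 285.7·0.7805 = 368.9 t (target 368.9 t)
  BaO: 169.9·0.7758 = 131.8 t (target 131.8 t)
  Li2O: 227.9·0.07480 + 285.7·0.04470 = 29.82 t (target 29.82 t)
  Na2O: 272.3·0.4337 = 118.1 t (target 118.1 t)
Glass-mass sanity pass: batch total minus LOI = 999.9 t (oxide target masses add up to 999.9 t; stated basis 1000 t — deltas are rounding alone).
Batch total: Σ batch = 1199 t; ignition loss, Σ(batch × LOI) = 199.5 t; yield: glass divided by total = 83.37%.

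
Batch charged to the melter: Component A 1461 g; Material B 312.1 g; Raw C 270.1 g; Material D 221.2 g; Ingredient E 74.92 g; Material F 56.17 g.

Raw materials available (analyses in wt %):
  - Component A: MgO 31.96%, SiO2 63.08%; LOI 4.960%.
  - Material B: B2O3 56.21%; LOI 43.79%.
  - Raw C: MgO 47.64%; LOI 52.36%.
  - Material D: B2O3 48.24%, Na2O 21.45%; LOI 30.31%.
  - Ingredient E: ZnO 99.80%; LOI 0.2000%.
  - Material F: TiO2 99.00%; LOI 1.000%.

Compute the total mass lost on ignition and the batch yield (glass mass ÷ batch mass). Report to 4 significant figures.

LOI loss = 418.3 g; glass = 1977 g; yield = 82.54%

Values along the way are shown rounded off to 4 significant figures as written — the whole derivation carries full float precision at all times. Every reported number receives exactly one rounding; all derived quantities are recomputed starting from the weights at 1977 g of glass at exact precision (net glass mass, ignition loss, the yield, six oxide percentages, the totals), as set out in question or answer.
Ignition loss by material:
  Component A: 1461 × 0.04960 = 72.47 g
  Material B: 312.1 × 0.4379 = 136.7 g
  Raw C: 270.1 × 0.5236 = 141.4 g
  Material D: 221.2 × 0.3031 = 67.05 g
  Ingredient E: 74.92 × 0.002000 = 0.1498 g
  Material F: 56.17 × 0.01000 = 0.5617 g
Total LOI = 418.3 g
Glass = batch − LOI = 2395 − 418.3 = 1977 g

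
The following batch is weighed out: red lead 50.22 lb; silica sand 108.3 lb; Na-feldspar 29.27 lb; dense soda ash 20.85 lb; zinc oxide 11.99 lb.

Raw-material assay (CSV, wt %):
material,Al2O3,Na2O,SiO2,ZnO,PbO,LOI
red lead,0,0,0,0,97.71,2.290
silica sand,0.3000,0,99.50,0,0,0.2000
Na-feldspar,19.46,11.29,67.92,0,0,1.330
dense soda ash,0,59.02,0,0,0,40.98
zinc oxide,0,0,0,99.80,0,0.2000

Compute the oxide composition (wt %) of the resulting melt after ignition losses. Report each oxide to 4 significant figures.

Full precision is kept at every stage. Rounding to four significant figures extends to each mid-chain value as printed; every reported result is rounded a single time. All derived quantities, which include ignition loss, glass mass, yield, five oxide percentages, the totals, are carried at exact precision, as given in the question or the answer, from the batch weights at 210.3 lb of glass.
Oxide masses out of the charge:
  Al2O3: 108.3·0.003000 + 29.27·0.1946 = 6.021 lb
  Na2O: 29.27·0.1129 + 20.85·0.5902 = 15.61 lb
  SiO2: 108.3·0.9950 + 29.27·0.6792 = 127.6 lb
  ZnO: 11.99·0.9980 = 11.97 lb
  PbO: 50.22·0.9771 = 49.07 lb
LOI: 50.22·0.02290 + 108.3·0.002000 + 29.27·0.01330 + 20.85·0.4098 + 11.99·0.002000 = 10.32 lb
Glass = total batch minus LOI = 220.6 − 10.32 = 210.3 lb (= the summed oxide contributions)
each oxide over glass, ×100, is wt %

Glass mass = 210.3 lb (batch 220.6 − LOI 10.32).
Composition: Al2O3 2.863%, Na2O 7.423%, SiO2 60.69%, ZnO 5.690%, PbO 23.33%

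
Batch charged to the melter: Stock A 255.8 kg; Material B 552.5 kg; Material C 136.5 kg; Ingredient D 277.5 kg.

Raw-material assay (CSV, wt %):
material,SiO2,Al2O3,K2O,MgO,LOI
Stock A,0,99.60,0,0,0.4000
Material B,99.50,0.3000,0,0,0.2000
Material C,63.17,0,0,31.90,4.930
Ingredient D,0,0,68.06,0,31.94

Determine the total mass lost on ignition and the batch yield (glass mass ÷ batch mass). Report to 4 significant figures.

Intermediates are displayed, with 4-significant-figure rounding, at each printed step. All arithmetic runs at exact precision at all times. Every reported value carries a single rounding — derived quantities are re-derived from the batch weights on 1125 kg of glass at exact precision (totals, net glass mass, ignition loss, four oxide percentages, the yield), precisely as stated by the problem or the answer.
LOI of each material in turn:
  Stock A: 255.8 × 0.004000 = 1.023 kg
  Material B: 552.5 × 0.002000 = 1.105 kg
  Material C: 136.5 × 0.04930 = 6.729 kg
  Ingredient D: 277.5 × 0.3194 = 88.63 kg
Total LOI = 97.49 kg
Glass = batch − LOI = 1222 − 97.49 = 1125 kg

LOI loss = 97.49 kg; glass = 1125 kg; yield = 92.02%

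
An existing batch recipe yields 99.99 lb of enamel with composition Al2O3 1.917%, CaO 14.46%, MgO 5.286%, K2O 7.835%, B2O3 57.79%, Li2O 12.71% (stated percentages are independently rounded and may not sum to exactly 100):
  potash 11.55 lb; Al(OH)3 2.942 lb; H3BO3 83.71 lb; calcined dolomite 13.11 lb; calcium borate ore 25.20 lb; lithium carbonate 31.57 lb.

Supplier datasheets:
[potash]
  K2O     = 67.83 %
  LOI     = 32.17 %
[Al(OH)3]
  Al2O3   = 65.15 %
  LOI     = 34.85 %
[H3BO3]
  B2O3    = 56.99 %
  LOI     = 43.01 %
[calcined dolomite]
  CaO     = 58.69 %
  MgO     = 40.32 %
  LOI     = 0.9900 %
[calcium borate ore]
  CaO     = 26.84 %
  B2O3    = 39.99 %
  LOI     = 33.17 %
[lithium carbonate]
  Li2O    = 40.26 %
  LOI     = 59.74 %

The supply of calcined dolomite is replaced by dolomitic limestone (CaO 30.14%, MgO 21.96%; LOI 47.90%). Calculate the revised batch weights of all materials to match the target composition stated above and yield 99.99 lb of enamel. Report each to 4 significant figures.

All arithmetic runs at full precision through every step — working values are printed, rounded to 4 significant figures, across the worked steps — every reported value is rounded just once — the derived quantities (net glass mass, totals, six oxide percentages, the yield, LOI) are rebuilt starting from the weights per 99.99 lb of glass at full precision, exactly as shown in either problem or answer.
Oxide-by-oxide targets in 99.99 lb enamel:
  Al2O3: 1.917% × 99.99 = 1.917 lb
  CaO: 14.46% × 99.99 = 14.46 lb
  MgO: 5.286% × 99.99 = 5.285 lb
  K2O: 7.835% × 99.99 = 7.834 lb
  B2O3: 57.79% × 99.99 = 57.78 lb
  Li2O: 12.71% × 99.99 = 12.71 lb
A balance pass over the oxides, working from each reported weight, relative to the basis at hand (sum by sum, the targets are met given rounding of the digits):
  Al2O3: 2.942·0.6515 = 1.917 lb (target 1.917 lb)
  CaO: 24.07·0.3014 + 26.84·0.2684 = 14.46 lb (target 14.46 lb)
  MgO: 24.07·0.2196 = 5.286 lb (target 5.285 lb)
  K2O: 11.55·0.6783 = 7.834 lb (target 7.834 lb)
  B2O3: 82.56·0.5699 + 26.84·0.3999 = 57.78 lb (target 57.78 lb)
  Li2O: 31.57·0.4026 = 12.71 lb (target 12.71 lb)
Consistency of the glass mass: total charge less LOI = 99.99 lb (the targets, summed, come to 99.99 lb; stated basis 99.99 lb — deltas are rounding alone).
Whole-batch sum: Σ batch = 179.5 lb; the LOI term Σ batch·LOI equals 79.54 lb; the yield ratio, glass ÷ batch: 55.69%.

Revised batch per 99.99 lb enamel:
  potash: 11.55 lb
  Al(OH)3: 2.942 lb
  H3BO3: 82.56 lb
  dolomitic limestone: 24.07 lb
  calcium borate ore: 26.84 lb
  lithium carbonate: 31.57 lb
Total batch = 179.5 lb; LOI loss = 79.54 lb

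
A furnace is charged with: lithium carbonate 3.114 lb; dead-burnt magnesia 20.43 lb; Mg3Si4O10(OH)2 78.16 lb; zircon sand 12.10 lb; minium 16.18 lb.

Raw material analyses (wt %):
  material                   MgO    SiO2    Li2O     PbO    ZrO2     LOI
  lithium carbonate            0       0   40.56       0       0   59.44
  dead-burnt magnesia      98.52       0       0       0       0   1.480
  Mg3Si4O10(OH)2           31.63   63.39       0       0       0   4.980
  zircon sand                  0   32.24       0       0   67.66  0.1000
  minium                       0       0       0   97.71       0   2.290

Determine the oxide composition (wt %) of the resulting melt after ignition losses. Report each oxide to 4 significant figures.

Glass mass = 123.6 lb (batch 130.0 − LOI 6.428).
Composition: MgO 36.30%, SiO2 43.26%, Li2O 1.022%, PbO 12.80%, ZrO2 6.626%

All arithmetic keeps full float precision throughout — mid-chain values are shown rounded to 4 significant digits alongside each step — every reported value takes just one rounding — all derived quantities (the yield, totals, glass mass, ignition loss, five oxide percentages) are rebuilt in full float precision starting from the weights at 123.6 lb of glass, as set out in problem or answer.
Per-oxide mass from batch:
  MgO: 20.43·0.9852 + 78.16·0.3163 = 44.85 lb
  SiO2: 78.16·0.6339 + 12.10·0.3224 = 53.45 lb
  Li2O: 3.114·0.4056 = 1.263 lb
  PbO: 16.18·0.9771 = 15.81 lb
  ZrO2: 12.10·0.6766 = 8.187 lb
LOI: 3.114·0.5944 + 20.43·0.01480 + 78.16·0.04980 + 12.10·0.001000 + 16.18·0.02290 = 6.428 lb
Glass = total batch minus LOI = 130.0 − 6.428 = 123.6 lb (= Σ oxide masses)
percent share: oxide ÷ glass, ×100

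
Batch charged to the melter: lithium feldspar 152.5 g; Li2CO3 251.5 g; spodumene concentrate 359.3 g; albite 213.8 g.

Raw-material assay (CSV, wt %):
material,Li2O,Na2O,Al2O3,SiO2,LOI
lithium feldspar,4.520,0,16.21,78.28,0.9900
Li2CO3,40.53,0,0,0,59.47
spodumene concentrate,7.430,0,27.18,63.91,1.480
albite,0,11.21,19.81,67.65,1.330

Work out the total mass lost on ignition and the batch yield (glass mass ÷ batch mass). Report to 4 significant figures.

LOI loss = 159.2 g; glass = 817.9 g; yield = 83.70%

The whole derivation maintains full float precision at each step; intermediates are printed rounded off to 4 significant digits within the worked lines — a single rounding completes each reported value. Derived quantities, which include ignition loss, glass mass, the yield, the four compositions, totals, are rebuilt at full precision, exactly as shown in the problem or answer text, starting from the weights at 817.9 g of glass.
Material-by-material LOI:
  lithium feldspar: 152.5 × 0.009900 = 1.510 g
  Li2CO3: 251.5 × 0.5947 = 149.6 g
  spodumene concentrate: 359.3 × 0.01480 = 5.318 g
  albite: 213.8 × 0.01330 = 2.844 g
Total LOI = 159.2 g
Glass = batch − LOI = 977.1 − 159.2 = 817.9 g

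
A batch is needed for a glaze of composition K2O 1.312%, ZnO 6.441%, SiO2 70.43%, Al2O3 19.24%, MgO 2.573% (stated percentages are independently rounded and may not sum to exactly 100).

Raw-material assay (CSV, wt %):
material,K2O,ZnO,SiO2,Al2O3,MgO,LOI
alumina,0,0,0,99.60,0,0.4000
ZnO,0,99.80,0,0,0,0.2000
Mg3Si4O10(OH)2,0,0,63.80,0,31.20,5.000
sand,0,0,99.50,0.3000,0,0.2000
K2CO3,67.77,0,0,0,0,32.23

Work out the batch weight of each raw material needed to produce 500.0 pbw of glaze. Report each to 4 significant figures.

Intermediates are shown, with 4-significant-figure rounding, in the working; the working math carries full float precision from start to finish. Exactly one rounding lands on every reported number — the derived quantities (five oxide percentages, net glass mass, the totals, yield, ignition loss) are rebuilt starting from the weights at 500.0 pbw of glass at full precision as written in the problem or the answer.
Oxide-by-oxide targets in 500.0 pbw glaze:
  K2O: 1.312% × 500.0 = 6.560 pbw
  ZnO: 6.441% × 500.0 = 32.20 pbw
  SiO2: 70.43% × 500.0 = 352.2 pbw
  Al2O3: 19.24% × 500.0 = 96.20 pbw
  MgO: 2.573% × 500.0 = 12.86 pbw
Mass-balance tally per oxide on the weights just shown, under the basis named above (oxide sums agree with the targets up to rounding of the answer):
  K2O: 9.680·0.6777 = 6.560 pbw (target 6.560 pbw)
  ZnO: 32.27·0.9980 = 32.21 pbw (target 32.20 pbw)
  SiO2: 41.23·0.6380 + 327.5·0.9950 = 352.2 pbw (target 352.2 pbw)
  Al2O3: 95.60·0.9960 + 327.5·0.003000 = 96.20 pbw (target 96.20 pbw)
  MgO: 41.23·0.3120 = 12.86 pbw (target 12.86 pbw)
Glass-mass sanity pass: total charge less LOI = 500.0 pbw (per-oxide target masses sum to 500.0 pbw; with the basis standing at 500.0 pbw — any gap is answer rounding).
Whole-batch sum: Σ batch = 506.3 pbw; loss to ignition Σ batch·LOI = 6.283 pbw; glass ÷ batch gives a yield of 98.76%.

Batch per 500.0 pbw glaze:
  alumina: 95.60 pbw
  ZnO: 32.27 pbw
  Mg3Si4O10(OH)2: 41.23 pbw
  sand: 327.5 pbw
  K2CO3: 9.680 pbw
Total batch = 506.3 pbw; LOI loss = 6.283 pbw; yield = 98.76%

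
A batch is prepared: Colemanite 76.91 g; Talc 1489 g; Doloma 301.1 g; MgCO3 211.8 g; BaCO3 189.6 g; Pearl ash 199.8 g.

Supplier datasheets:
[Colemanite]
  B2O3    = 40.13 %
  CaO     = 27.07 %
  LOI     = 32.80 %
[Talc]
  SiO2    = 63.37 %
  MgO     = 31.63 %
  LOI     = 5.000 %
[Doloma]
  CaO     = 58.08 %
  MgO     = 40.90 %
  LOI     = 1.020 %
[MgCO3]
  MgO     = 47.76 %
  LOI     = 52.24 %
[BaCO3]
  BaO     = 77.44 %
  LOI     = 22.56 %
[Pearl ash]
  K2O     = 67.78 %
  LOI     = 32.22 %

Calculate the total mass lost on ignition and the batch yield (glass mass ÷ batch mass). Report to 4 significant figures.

Each numeric step keeps full precision from first step to last; in-progress results are shown (rounded to 4 significant figures) alongside each step; every reported value undergoes a single rounding; the derived quantities (LOI, net glass mass, the six compositions, the totals, yield) are recomputed in full precision starting from the weights for 2148 g of glass exactly as printed in either problem or answer.
Per-material ignition loss:
  Colemanite: 76.91 × 0.3280 = 25.23 g
  Talc: 1489 × 0.05000 = 74.45 g
  Doloma: 301.1 × 0.01020 = 3.071 g
  MgCO3: 211.8 × 0.5224 = 110.6 g
  BaCO3: 189.6 × 0.2256 = 42.77 g
  Pearl ash: 199.8 × 0.3222 = 64.38 g
Total LOI = 320.5 g
Glass = batch − LOI = 2468 − 320.5 = 2148 g

LOI loss = 320.5 g; glass = 2148 g; yield = 87.01%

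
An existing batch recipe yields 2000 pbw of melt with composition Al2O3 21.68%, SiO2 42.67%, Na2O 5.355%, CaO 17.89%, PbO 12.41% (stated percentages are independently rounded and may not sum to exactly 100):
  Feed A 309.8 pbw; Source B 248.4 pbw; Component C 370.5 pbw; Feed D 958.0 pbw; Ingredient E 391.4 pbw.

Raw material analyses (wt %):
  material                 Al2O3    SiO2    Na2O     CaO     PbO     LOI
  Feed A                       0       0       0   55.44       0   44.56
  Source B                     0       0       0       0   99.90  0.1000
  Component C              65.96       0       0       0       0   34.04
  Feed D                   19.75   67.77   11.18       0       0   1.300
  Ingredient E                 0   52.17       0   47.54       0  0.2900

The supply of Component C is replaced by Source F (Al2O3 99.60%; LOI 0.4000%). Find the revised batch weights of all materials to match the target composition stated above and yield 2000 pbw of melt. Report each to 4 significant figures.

Revised batch per 2000 pbw melt:
  Feed A: 309.8 pbw
  Source B: 248.4 pbw
  Source F: 245.4 pbw
  Feed D: 958.0 pbw
  Ingredient E: 391.4 pbw
Total batch = 2153 pbw; LOI loss = 152.9 pbw

In-progress results are displayed rounded to 4 significant figures in the working — every computation carries exact precision at every stage. Every reported number is rounded a single time — all derived quantities, including ignition loss, the yield, totals, net glass mass, the five compositions, are re-derived from the batch weights for 2000 pbw of glass at full precision as written in problem or answer.
The oxide mass targets at 2000 pbw melt:
  Al2O3: 21.68% × 2000 = 433.6 pbw
  SiO2: 42.67% × 2000 = 853.4 pbw
  Na2O: 5.355% × 2000 = 107.1 pbw
  CaO: 17.89% × 2000 = 357.8 pbw
  PbO: 12.41% × 2000 = 248.2 pbw
Oxide-by-oxide audit applying the batch weights above, under the basis named above (delivered sums recover each target once rounding is allowed for):
  Al2O3: 245.4·0.9960 + 958.0·0.1975 = 433.6 pbw (target 433.6 pbw)
  SiO2: 958.0·0.6777 + 391.4·0.5217 = 853.4 pbw (target 853.4 pbw)
  Na2O: 958.0·0.1118 = 107.1 pbw (target 107.1 pbw)
  CaO: 309.8·0.5544 + 391.4·0.4754 = 357.8 pbw (target 357.8 pbw)
  PbO: 248.4·0.9990 = 248.2 pbw (target 248.2 pbw)
Glass mass check: the batch minus its LOI: 2000 pbw (summing oxide targets gives 2000 pbw; against the stated basis, 2000 pbw — gaps are rounding artifacts).
Adding the batch up: Σ batch = 2153 pbw; Σ batch·LOI gives LOI loss = 152.9 pbw; yield, glass over the total, = 92.90%.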